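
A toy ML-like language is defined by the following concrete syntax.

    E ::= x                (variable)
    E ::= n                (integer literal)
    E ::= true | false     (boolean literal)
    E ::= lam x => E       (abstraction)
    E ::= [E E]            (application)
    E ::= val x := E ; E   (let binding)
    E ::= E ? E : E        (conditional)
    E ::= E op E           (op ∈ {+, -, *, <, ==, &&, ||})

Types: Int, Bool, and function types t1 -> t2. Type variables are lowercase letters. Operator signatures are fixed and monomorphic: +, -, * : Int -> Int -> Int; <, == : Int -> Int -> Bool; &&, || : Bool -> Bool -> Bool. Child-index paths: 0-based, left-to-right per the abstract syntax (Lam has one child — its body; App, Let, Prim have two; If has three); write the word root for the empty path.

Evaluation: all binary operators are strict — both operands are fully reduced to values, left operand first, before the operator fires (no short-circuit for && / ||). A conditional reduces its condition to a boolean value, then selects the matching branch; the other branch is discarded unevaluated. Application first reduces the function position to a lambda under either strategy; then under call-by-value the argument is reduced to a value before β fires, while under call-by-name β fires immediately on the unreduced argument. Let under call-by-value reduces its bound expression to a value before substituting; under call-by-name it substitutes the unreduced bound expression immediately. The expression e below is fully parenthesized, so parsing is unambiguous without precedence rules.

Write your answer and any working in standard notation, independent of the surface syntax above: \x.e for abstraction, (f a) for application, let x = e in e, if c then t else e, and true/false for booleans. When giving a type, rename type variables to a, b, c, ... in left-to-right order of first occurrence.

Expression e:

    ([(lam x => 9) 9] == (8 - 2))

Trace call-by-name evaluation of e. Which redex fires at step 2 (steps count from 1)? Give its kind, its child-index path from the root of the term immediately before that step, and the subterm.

Working:
step 0: (((\x.9) 9) == (8 - 2))
step 1: [beta@0] (9 == (8 - 2))
step 2: [delta@1] (9 == 6)

Answer: delta at 1 : (8 - 2)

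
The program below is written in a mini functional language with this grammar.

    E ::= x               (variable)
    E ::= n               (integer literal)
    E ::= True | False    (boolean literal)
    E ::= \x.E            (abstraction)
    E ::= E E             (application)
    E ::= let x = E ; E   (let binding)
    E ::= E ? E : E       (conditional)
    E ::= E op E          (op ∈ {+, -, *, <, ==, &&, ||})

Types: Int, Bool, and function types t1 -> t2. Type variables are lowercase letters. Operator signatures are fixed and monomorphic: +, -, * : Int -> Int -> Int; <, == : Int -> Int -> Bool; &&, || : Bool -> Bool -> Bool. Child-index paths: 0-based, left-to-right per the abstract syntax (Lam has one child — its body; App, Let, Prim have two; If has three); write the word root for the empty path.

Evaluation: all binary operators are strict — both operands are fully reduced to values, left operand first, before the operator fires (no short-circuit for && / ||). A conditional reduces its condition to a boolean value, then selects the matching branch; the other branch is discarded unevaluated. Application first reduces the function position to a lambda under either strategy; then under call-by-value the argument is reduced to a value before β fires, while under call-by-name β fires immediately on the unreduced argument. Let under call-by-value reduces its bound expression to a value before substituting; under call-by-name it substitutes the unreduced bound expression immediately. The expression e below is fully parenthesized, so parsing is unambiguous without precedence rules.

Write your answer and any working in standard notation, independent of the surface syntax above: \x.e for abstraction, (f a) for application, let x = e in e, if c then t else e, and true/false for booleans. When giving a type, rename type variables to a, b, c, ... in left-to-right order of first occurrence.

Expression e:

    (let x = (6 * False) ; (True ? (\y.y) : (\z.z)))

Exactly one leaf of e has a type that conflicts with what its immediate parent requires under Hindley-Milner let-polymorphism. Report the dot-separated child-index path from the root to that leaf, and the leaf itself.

Working:
  unify Int ~ Int
  unify Bool ~ Int
  FAIL: mismatch Bool ~ Int

Answer: 0.1 : false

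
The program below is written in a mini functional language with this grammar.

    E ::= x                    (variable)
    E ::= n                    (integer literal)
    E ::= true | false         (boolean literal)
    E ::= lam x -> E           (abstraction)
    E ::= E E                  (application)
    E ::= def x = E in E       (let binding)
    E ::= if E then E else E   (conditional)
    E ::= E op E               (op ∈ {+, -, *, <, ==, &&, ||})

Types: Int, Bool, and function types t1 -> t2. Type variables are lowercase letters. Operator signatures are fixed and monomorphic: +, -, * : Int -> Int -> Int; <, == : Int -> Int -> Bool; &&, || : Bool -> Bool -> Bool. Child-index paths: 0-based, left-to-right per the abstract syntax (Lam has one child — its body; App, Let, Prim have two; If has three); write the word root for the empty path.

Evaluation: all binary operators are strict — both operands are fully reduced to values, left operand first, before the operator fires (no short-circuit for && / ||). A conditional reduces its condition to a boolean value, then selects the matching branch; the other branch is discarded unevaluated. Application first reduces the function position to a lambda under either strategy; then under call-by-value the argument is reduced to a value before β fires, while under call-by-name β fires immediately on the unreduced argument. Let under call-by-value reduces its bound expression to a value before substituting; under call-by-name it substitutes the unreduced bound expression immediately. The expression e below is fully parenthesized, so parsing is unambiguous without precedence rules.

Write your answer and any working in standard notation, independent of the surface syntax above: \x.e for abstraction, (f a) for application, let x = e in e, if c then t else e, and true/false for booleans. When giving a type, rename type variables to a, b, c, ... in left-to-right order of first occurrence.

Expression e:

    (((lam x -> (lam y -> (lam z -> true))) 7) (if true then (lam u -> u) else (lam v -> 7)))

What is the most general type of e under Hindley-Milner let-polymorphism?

Answer: a -> Bool

Trace:
\z._ : c -> Bool
\y._ : b -> c -> Bool
\x._ : a -> b -> c -> Bool
  unify a -> b -> c -> Bool ~ Int -> d
  unify a ~ Int
  unify b -> c -> Bool ~ d
_ _ : b -> c -> Bool
  unify Bool ~ Bool
u : e
\u._ : e -> e
\v._ : f -> Int
  unify e -> e ~ f -> Int
  unify e ~ f
  unify f ~ Int
  unify b -> c -> Bool ~ (Int -> Int) -> g
  unify b ~ Int -> Int
  unify c -> Bool ~ g
_ _ : c -> Bool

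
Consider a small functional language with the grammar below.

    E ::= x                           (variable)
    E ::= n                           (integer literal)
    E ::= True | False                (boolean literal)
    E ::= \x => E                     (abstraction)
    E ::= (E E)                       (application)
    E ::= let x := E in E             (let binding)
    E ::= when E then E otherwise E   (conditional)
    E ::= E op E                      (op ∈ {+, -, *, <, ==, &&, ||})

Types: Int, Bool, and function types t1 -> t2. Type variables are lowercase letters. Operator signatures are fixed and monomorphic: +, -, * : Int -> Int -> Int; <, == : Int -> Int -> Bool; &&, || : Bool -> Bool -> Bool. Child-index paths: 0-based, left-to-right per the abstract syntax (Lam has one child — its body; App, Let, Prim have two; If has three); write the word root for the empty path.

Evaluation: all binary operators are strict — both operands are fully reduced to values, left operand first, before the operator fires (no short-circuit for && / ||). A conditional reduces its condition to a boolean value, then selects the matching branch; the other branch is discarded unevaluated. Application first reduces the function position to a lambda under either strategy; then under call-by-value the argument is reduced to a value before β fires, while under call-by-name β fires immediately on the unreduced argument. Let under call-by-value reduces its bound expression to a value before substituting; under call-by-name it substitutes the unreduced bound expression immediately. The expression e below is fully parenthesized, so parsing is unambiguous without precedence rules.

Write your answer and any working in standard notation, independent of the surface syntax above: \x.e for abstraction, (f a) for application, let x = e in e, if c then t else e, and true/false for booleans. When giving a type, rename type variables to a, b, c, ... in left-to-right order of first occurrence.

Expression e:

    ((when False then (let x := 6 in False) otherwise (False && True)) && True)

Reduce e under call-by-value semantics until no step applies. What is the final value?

Trace:
step 0: ((if false then (let x = 6 in false) else (false && true)) && true)
step 1: [if@0] ((false && true) && true)
step 2: [delta@0] (false && true)
step 3: [delta@root] false

Answer: false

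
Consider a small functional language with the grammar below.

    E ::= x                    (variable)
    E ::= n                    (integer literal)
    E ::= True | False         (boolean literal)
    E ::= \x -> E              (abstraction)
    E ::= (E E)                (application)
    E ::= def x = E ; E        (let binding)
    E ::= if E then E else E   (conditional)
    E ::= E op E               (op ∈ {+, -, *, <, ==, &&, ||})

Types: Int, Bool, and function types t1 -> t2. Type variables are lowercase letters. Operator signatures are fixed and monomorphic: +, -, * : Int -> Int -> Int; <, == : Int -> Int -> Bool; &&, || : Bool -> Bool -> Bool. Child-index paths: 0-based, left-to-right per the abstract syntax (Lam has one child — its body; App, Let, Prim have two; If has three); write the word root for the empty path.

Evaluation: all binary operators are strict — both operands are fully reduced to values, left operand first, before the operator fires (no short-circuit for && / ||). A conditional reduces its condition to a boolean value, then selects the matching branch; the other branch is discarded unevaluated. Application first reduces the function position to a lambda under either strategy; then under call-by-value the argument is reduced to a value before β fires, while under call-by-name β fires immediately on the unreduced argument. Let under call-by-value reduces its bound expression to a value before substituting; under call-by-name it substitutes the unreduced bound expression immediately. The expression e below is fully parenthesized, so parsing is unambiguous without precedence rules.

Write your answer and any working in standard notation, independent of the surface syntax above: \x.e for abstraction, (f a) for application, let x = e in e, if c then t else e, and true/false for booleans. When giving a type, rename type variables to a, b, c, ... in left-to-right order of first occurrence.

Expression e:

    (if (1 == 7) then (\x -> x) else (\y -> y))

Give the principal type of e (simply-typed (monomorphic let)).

Answer: a -> a

Trace:
  unify Int ~ Int
  unify Int ~ Int
  unify Bool ~ Bool
x : a
\x._ : a -> a
y : b
\y._ : b -> b
  unify a -> a ~ b -> b
  unify a ~ b
  unify b ~ b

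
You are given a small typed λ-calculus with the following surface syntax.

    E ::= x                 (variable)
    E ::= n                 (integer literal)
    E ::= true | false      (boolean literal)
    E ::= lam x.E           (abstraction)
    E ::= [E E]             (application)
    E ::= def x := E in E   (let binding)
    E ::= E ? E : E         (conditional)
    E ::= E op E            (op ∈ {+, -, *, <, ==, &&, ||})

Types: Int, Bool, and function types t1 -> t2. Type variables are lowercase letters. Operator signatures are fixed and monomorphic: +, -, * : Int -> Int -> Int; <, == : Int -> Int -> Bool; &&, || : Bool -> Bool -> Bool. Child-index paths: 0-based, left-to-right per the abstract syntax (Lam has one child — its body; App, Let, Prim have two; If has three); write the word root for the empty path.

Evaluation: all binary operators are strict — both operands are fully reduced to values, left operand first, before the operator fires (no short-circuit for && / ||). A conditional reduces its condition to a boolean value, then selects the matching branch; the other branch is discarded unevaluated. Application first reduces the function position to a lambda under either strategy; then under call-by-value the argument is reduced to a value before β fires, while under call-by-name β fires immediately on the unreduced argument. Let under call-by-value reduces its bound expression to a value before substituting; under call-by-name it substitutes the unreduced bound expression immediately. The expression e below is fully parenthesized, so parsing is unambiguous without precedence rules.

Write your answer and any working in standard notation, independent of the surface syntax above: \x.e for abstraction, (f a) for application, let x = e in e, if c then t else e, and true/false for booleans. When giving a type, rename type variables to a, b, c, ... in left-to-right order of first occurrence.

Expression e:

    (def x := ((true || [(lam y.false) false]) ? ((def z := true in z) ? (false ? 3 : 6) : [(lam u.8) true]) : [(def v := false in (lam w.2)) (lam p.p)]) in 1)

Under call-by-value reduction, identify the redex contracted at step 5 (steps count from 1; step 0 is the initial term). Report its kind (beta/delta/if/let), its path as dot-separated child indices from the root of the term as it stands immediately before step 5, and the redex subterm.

Derivation:
step 0: (let x = (if (true || ((\y.false) false)) then (if (let z = true in z) then (if false then 3 else 6) else ((\u.8) true)) else ((let v = false in (\w.2)) (\p.p))) in 1)
step 1: [beta@0.0.1] (let x = (if (true || false) then (if (let z = true in z) then (if false then 3 else 6) else ((\u.8) true)) else ((let v = false in (\w.2)) (\p.p))) in 1)
step 2: [delta@0.0] (let x = (if true then (if (let z = true in z) then (if false then 3 else 6) else ((\u.8) true)) else ((let v = false in (\w.2)) (\p.p))) in 1)
step 3: [if@0] (let x = (if (let z = true in z) then (if false then 3 else 6) else ((\u.8) true)) in 1)
step 4: [let@0.0] (let x = (if true then (if false then 3 else 6) else ((\u.8) true)) in 1)
step 5: [if@0] (let x = (if false then 3 else 6) in 1)

Answer: if at 0 : (if true then (if false then 3 else 6) else ((\u.8) true))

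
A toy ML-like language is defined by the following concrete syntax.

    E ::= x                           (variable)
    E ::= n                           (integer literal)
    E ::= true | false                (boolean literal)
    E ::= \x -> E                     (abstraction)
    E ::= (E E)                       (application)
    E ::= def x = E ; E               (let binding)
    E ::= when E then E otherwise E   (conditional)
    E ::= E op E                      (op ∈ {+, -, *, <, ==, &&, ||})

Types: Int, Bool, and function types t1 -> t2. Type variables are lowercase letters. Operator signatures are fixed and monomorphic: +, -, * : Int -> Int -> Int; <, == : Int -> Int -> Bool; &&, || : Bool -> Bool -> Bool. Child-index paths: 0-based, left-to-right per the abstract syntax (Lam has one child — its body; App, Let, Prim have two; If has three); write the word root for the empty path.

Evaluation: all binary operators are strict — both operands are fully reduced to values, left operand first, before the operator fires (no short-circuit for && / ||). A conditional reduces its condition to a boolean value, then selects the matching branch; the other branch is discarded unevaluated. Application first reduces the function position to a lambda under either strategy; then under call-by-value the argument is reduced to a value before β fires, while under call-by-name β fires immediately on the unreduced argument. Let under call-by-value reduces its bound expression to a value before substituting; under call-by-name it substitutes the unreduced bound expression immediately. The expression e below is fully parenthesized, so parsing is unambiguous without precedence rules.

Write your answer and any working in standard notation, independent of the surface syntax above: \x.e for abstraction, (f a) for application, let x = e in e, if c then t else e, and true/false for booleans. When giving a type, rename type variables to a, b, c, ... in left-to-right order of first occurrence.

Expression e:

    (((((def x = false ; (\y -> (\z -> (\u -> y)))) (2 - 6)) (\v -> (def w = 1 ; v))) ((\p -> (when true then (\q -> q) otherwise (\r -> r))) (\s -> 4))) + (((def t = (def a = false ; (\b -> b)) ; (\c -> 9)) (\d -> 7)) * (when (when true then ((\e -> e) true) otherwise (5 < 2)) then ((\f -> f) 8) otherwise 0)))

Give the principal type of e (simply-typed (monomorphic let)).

Answer: Int

Derivation:
let x : Bool
y : a
\u._ : c -> a
\z._ : b -> c -> a
\y._ : a -> b -> c -> a
  unify Int ~ Int
  unify Int ~ Int
  unify a -> b -> c -> a ~ Int -> d
  unify a ~ Int
  unify b -> c -> Int ~ d
_ _ : b -> c -> Int
let w : Int
v : e
\v._ : e -> e
  unify b -> c -> Int ~ (e -> e) -> f
  unify b ~ e -> e
  unify c -> Int ~ f
_ _ : c -> Int
  unify Bool ~ Bool
q : h
\q._ : h -> h
r : i
\r._ : i -> i
  unify h -> h ~ i -> i
  unify h ~ i
  unify i ~ i
\p._ : g -> i -> i
\s._ : j -> Int
  unify g -> i -> i ~ (j -> Int) -> k
  unify g ~ j -> Int
  unify i -> i ~ k
_ _ : i -> i
  unify c -> Int ~ (i -> i) -> l
  unify c ~ i -> i
  unify Int ~ l
_ _ : Int
  unify Int ~ Int
let a : Bool
b : m
\b._ : m -> m
let t : m -> m
\c._ : n -> Int
\d._ : o -> Int
  unify n -> Int ~ (o -> Int) -> p
  unify n ~ o -> Int
  unify Int ~ p
_ _ : Int
  unify Int ~ Int
  unify Bool ~ Bool
e : q
\e._ : q -> q
  unify q -> q ~ Bool -> r
  unify q ~ Bool
  unify Bool ~ r
_ _ : Bool
  unify Int ~ Int
  unify Int ~ Int
  unify Bool ~ Bool
  unify Bool ~ Bool
f : s
\f._ : s -> s
  unify s -> s ~ Int -> t
  unify s ~ Int
  unify Int ~ t
_ _ : Int
  unify Int ~ Int
  unify Int ~ Int
  unify Int ~ Int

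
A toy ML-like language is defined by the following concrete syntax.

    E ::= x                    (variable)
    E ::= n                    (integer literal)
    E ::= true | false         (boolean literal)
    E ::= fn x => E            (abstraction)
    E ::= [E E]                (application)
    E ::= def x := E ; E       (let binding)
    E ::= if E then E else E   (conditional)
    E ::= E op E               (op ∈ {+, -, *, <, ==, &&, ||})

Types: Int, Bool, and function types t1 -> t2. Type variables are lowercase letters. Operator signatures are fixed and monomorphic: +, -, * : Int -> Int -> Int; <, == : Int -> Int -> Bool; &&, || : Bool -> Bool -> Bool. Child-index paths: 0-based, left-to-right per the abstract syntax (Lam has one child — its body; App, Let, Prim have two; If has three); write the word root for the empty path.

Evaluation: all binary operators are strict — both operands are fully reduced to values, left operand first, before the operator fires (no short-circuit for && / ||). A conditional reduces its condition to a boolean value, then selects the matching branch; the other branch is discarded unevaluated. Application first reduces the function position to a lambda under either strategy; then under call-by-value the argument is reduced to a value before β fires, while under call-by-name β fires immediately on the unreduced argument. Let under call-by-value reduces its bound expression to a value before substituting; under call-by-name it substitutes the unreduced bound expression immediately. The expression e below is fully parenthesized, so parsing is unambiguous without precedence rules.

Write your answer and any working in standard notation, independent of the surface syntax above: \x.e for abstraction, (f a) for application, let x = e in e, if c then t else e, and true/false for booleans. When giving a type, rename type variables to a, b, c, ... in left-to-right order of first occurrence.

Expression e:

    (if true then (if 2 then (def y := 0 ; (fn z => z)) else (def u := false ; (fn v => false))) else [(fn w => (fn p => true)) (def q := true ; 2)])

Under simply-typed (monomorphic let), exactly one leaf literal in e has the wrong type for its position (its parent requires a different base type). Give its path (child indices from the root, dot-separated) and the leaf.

Answer: 1.0 : 2

Derivation:
  unify Bool ~ Bool
  unify Int ~ Bool
  FAIL: mismatch Int ~ Bool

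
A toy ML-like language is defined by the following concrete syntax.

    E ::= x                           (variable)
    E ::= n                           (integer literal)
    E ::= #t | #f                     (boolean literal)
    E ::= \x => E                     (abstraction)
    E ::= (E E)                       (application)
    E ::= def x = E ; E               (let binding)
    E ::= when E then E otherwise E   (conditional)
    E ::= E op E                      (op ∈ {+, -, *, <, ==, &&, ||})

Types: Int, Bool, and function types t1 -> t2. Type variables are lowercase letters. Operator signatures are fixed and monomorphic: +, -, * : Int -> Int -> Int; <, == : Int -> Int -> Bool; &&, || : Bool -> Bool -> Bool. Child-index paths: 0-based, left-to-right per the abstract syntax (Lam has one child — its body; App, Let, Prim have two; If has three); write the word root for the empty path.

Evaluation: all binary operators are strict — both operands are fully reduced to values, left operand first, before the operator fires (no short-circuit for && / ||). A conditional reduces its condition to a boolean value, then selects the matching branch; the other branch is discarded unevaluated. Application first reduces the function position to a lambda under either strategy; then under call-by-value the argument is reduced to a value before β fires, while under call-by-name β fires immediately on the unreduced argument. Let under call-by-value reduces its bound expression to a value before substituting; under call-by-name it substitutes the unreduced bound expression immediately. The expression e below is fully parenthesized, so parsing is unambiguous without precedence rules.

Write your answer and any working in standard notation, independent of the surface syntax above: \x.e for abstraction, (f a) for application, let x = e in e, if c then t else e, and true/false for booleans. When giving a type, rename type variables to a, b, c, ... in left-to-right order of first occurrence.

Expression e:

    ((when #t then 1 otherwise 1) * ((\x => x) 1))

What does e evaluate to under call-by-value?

Derivation:
step 0: ((if true then 1 else 1) * ((\x.x) 1))
step 1: [if@0] (1 * ((\x.x) 1))
step 2: [beta@1] (1 * 1)
step 3: [delta@root] 1

Answer: 1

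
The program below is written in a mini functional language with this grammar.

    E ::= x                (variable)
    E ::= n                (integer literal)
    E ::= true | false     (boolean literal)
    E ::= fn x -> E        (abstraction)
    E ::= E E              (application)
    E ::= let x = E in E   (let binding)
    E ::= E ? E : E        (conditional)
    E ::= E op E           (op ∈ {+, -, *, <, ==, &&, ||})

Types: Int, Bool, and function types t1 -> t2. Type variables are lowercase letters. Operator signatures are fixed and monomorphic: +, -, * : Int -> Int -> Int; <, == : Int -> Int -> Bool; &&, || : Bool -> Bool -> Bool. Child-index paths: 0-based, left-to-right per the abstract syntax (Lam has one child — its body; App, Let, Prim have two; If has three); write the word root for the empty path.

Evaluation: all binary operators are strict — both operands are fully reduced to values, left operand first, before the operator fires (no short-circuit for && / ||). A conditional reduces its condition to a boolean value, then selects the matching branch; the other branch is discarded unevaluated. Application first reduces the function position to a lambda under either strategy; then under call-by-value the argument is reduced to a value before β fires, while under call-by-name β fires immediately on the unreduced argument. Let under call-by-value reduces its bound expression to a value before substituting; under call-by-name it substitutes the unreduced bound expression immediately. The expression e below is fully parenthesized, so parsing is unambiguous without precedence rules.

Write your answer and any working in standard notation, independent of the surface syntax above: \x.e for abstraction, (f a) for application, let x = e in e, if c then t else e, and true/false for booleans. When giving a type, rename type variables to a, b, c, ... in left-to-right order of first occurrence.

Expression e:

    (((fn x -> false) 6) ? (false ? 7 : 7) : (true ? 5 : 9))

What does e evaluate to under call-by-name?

Answer: 5

Derivation:
step 0: (if ((\x.false) 6) then (if false then 7 else 7) else (if true then 5 else 9))
step 1: [beta@0] (if false then (if false then 7 else 7) else (if true then 5 else 9))
step 2: [if@root] (if true then 5 else 9)
step 3: [if@root] 5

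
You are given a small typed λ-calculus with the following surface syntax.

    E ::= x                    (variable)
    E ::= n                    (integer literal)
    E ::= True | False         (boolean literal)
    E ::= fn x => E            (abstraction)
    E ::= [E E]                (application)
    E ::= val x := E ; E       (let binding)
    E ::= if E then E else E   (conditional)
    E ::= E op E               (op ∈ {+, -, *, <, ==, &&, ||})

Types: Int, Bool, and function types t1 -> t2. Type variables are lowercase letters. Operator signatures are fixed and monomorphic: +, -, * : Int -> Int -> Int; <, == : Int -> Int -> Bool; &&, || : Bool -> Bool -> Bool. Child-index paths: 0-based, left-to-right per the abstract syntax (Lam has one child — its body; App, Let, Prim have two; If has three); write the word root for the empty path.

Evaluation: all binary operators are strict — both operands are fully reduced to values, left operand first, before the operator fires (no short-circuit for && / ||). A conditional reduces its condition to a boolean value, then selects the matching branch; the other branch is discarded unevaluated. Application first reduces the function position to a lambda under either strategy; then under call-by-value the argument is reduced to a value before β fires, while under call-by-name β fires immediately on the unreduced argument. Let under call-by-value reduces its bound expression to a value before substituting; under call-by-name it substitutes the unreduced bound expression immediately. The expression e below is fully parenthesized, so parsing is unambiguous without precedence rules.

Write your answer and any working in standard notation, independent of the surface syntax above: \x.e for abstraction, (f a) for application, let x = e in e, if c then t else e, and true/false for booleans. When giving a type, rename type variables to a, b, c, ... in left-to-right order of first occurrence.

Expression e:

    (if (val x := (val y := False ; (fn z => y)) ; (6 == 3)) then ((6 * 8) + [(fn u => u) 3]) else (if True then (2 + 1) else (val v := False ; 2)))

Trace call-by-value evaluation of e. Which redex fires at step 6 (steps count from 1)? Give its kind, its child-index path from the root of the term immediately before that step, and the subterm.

Answer: delta at root : (2 + 1)

Working:
step 0: (if (let x = (let y = false in (\z.y)) in (6 == 3)) then ((6 * 8) + ((\u.u) 3)) else (if true then (2 + 1) else (let v = false in 2)))
step 1: [let@0.0] (if (let x = (\z.false) in (6 == 3)) then ((6 * 8) + ((\u.u) 3)) else (if true then (2 + 1) else (let v = false in 2)))
step 2: [let@0] (if (6 == 3) then ((6 * 8) + ((\u.u) 3)) else (if true then (2 + 1) else (let v = false in 2)))
step 3: [delta@0] (if false then ((6 * 8) + ((\u.u) 3)) else (if true then (2 + 1) else (let v = false in 2)))
step 4: [if@root] (if true then (2 + 1) else (let v = false in 2))
step 5: [if@root] (2 + 1)
step 6: [delta@root] 3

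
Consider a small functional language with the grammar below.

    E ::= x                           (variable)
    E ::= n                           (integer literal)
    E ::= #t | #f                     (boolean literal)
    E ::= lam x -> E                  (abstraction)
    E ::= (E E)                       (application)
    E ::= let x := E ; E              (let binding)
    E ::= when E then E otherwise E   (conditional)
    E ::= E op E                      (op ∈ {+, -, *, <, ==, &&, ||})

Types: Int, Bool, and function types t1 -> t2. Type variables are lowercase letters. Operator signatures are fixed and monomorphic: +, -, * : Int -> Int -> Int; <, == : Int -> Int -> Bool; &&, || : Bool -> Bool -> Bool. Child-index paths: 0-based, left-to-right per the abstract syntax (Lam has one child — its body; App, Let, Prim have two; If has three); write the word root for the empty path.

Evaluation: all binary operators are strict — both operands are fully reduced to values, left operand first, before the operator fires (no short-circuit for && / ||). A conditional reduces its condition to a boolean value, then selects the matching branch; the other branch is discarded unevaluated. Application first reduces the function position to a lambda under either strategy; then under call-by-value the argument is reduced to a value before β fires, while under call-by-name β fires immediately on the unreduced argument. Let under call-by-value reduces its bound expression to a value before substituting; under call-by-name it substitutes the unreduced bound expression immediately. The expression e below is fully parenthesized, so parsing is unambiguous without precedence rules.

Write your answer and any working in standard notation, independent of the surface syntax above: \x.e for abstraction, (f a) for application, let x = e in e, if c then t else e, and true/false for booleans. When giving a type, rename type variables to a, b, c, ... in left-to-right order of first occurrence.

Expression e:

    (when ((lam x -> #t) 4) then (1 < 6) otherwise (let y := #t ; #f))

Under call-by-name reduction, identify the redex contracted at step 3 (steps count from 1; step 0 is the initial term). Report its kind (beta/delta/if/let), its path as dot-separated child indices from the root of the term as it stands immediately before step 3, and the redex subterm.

Answer: delta at root : (1 < 6)

Working:
step 0: (if ((\x.true) 4) then (1 < 6) else (let y = true in false))
step 1: [beta@0] (if true then (1 < 6) else (let y = true in false))
step 2: [if@root] (1 < 6)
step 3: [delta@root] true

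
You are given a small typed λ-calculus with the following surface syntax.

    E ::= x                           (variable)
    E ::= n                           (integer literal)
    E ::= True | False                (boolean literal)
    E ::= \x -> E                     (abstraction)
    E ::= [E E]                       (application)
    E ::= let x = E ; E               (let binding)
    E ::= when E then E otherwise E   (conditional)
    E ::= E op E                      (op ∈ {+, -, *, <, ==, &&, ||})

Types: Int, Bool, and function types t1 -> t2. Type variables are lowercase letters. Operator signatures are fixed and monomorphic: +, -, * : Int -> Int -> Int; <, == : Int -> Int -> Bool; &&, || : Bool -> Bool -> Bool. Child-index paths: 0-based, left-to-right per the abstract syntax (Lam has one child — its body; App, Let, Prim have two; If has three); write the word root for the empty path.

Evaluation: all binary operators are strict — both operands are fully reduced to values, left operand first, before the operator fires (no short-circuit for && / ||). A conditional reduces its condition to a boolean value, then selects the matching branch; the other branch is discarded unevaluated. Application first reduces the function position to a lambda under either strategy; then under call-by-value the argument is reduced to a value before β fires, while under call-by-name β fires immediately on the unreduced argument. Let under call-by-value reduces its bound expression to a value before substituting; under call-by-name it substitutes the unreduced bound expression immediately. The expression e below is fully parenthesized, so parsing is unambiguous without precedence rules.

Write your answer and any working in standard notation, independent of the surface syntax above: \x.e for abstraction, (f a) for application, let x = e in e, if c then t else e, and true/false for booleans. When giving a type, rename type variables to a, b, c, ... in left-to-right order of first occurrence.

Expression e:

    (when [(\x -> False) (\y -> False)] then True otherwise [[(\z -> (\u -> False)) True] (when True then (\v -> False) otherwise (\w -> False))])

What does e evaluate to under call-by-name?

Answer: false

Working:
step 0: (if ((\x.false) (\y.false)) then true else (((\z.(\u.false)) true) (if true then (\v.false) else (\w.false))))
step 1: [beta@0] (if false then true else (((\z.(\u.false)) true) (if true then (\v.false) else (\w.false))))
step 2: [if@root] (((\z.(\u.false)) true) (if true then (\v.false) else (\w.false)))
step 3: [beta@0] ((\u.false) (if true then (\v.false) else (\w.false)))
step 4: [beta@root] false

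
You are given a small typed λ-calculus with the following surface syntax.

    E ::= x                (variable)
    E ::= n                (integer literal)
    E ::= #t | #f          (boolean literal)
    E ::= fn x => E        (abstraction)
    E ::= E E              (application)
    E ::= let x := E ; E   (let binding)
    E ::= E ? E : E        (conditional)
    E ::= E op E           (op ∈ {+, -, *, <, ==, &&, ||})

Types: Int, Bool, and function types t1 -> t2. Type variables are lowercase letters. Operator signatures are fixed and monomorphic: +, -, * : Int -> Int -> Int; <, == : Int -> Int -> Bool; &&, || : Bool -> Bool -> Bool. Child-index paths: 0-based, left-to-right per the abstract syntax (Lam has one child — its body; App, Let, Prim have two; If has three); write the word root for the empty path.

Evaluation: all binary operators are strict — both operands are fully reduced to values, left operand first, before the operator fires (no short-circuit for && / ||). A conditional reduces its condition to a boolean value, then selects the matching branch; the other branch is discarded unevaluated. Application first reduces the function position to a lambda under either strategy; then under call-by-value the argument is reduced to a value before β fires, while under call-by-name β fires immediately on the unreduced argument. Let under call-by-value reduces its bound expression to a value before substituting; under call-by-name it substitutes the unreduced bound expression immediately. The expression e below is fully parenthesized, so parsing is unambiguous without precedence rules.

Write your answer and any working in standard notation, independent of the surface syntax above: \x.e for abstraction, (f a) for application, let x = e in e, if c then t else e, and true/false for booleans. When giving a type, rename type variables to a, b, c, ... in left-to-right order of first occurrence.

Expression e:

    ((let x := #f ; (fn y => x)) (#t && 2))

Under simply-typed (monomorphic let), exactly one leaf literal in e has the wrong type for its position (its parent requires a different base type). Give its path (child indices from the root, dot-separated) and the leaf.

Trace:
let x : Bool
x : Bool
\y._ : a -> Bool
  unify Bool ~ Bool
  unify Int ~ Bool
  FAIL: mismatch Int ~ Bool

Answer: 1.1 : 2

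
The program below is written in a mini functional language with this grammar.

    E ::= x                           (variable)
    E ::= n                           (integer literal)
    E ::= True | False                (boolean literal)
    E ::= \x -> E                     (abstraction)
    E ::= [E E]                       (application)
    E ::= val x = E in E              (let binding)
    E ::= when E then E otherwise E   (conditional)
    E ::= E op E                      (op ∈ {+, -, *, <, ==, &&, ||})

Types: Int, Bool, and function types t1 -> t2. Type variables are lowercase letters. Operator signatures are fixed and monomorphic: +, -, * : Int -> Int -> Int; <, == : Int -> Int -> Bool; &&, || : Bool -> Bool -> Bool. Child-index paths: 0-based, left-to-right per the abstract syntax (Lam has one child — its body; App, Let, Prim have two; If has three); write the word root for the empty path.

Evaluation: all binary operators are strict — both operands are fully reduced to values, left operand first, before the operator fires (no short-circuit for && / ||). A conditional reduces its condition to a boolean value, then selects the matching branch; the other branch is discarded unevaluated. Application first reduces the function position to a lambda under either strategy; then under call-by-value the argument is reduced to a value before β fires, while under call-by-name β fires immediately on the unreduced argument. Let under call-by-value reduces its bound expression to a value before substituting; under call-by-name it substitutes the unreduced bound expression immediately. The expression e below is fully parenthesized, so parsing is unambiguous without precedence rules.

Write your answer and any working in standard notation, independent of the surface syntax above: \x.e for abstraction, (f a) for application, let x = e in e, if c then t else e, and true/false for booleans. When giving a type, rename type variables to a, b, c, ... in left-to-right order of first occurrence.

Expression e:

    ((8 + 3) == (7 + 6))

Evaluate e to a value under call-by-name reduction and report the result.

Trace:
step 0: ((8 + 3) == (7 + 6))
step 1: [delta@0] (11 == (7 + 6))
step 2: [delta@1] (11 == 13)
step 3: [delta@root] false

Answer: false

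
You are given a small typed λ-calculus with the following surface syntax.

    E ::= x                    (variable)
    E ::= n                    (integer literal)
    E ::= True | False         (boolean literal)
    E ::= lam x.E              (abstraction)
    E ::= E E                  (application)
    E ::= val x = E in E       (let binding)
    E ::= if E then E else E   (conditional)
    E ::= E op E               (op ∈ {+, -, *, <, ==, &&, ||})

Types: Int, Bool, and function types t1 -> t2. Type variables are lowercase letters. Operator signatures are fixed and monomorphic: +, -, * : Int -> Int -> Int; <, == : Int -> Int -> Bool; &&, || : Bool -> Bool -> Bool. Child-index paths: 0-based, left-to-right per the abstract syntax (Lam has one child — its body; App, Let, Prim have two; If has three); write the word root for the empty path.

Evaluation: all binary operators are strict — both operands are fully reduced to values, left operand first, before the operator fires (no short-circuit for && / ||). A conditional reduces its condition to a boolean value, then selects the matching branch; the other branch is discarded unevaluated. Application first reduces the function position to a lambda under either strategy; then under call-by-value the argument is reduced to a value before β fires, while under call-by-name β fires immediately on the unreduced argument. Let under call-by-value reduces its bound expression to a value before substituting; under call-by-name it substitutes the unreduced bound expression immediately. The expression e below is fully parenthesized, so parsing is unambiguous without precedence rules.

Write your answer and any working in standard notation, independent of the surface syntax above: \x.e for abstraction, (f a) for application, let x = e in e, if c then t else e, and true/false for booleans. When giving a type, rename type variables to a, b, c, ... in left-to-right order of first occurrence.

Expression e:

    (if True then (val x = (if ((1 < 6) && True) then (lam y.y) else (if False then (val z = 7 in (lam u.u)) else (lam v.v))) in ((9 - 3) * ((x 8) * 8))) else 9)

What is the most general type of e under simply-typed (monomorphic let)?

Answer: Int

Derivation:
  unify Bool ~ Bool
  unify Int ~ Int
  unify Int ~ Int
  unify Bool ~ Bool
  unify Bool ~ Bool
  unify Bool ~ Bool
y : a
\y._ : a -> a
  unify Bool ~ Bool
let z : Int
u : b
\u._ : b -> b
v : c
\v._ : c -> c
  unify b -> b ~ c -> c
  unify b ~ c
  unify c ~ c
  unify a -> a ~ c -> c
  unify a ~ c
  unify c ~ c
let x : c -> c
  unify Int ~ Int
  unify Int ~ Int
  unify Int ~ Int
x : c -> c
  unify c -> c ~ Int -> d
  unify c ~ Int
  unify Int ~ d
_ _ : Int
  unify Int ~ Int
  unify Int ~ Int
  unify Int ~ Int
  unify Int ~ Int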